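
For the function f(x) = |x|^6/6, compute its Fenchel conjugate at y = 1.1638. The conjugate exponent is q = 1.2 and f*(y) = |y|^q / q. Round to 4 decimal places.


The conjugate exponent q satisfies 1/p + 1/q = 1.
p = 6, so q = 6/(6 - 1) = 1.2
|y|^q = 1.1638^1.2 = 1.1996
f*(1.1638) = 1.1996 / 1.2 = 0.9997


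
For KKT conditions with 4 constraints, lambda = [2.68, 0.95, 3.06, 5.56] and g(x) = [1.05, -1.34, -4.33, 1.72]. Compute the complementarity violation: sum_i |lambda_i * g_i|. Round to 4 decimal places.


KKT complementary slackness check:
lambda_1 * g_1 = 2.68 * 1.05 = 2.814
lambda_2 * g_2 = 0.95 * -1.34 = -1.273
lambda_3 * g_3 = 3.06 * -4.33 = -13.2498
lambda_4 * g_4 = 5.56 * 1.72 = 9.5632
Total violation = 2.814 + 1.273 + 13.2498 + 9.5632 = 26.9


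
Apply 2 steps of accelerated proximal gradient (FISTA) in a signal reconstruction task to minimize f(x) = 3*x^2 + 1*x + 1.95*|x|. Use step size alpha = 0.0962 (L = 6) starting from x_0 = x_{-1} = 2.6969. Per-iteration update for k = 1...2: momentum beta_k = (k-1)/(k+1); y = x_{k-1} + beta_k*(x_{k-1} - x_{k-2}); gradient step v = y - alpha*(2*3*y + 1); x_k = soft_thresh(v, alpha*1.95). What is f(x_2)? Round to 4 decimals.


FISTA on f(x) = 3*x^2 + 1*x + 1.95*|x|
L = 6, alpha = 0.0962
Iteration 1: beta = 0.0, y = 2.6969 + 0.0*(2.6969 - 2.6969) = 2.6969
  grad(y) = 17.1814, v = y - alpha*grad = 1.044
  prox(v) = soft_thresh(1.044, 0.1876) = 0.8565
Iteration 2: beta = 0.3333, y = 0.8565 + 0.3333*(0.8565 - 2.6969) = 0.243
  grad(y) = 2.4579, v = y - alpha*grad = 0.0065
  prox(v) = soft_thresh(0.0065, 0.1876) = 0.0
f(x_2) = 3*0.0^2 + 1*0.0 + 1.95*|0.0| = 0.0


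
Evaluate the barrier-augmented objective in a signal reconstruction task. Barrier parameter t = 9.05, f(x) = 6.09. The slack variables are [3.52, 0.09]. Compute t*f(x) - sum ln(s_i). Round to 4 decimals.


Step 1: Compute log-barrier.
ln values: [1.2585, -2.4079]
phi = -(1.2585 - 2.4079) = 1.1495
Step 2: Compute augmented objective.
t*f(x) = 9.05*6.09 = 55.1145
Total = 55.1145 + 1.1495 = 56.264


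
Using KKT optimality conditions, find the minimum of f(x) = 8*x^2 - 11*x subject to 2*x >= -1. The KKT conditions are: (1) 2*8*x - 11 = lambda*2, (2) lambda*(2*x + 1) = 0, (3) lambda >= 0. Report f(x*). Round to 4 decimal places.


Step 1: Try lambda = 0 (constraint inactive).
Stationarity: 2*8*x - 11 = 0
x* = 11/(2*8) = 0.6875
Check constraint: 2*0.6875 = 1.375 >= -1 -- satisfied.
Step 2: Compute optimal value.
f(x*) = 8*0.6875^2 - 11*0.6875 = -3.7813


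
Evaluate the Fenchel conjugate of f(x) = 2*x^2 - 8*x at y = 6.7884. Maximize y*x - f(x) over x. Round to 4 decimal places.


f*(y) = sup_x {y*x - a*x^2 - b*x} = sup_x {(y-b)*x - a*x^2}
FOC: (y - b) - 2a*x = 0 => x* = (y - b)/(2a)
x* = (6.7884 + 8)/(2*2) = 3.6971
f*(6.7884) = (y-b)^2/(4a) = (6.7884 + 8)^2/(4*2)
= 218.6968/8 = 27.3371


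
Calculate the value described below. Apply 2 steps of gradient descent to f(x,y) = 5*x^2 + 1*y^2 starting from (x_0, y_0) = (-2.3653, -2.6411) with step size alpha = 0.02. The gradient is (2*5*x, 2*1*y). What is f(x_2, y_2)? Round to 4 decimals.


Gradient descent on f(x,y) = 5*x^2 + 1*y^2.
Starting point: (-2.3653, -2.6411), alpha = 0.02
Step 1: grad_x = 2*5*-2.3653 = -23.653, grad_y = 2*1*-2.6411 = -5.2822
  x_1 = -2.3653 - 0.02*-23.653 = -1.8922
  y_1 = -2.6411 - 0.02*-5.2822 = -2.5355
Step 2: grad_x = 2*5*-1.8922 = -18.9224, grad_y = 2*1*-2.5355 = -5.0709
  x_2 = -1.8922 - 0.02*-18.9224 = -1.5138
  y_2 = -2.5355 - 0.02*-5.0709 = -2.434
f(-1.5138, -2.434) = 5*(-1.5138)^2 + 1*(-2.434)^2 = 17.3824


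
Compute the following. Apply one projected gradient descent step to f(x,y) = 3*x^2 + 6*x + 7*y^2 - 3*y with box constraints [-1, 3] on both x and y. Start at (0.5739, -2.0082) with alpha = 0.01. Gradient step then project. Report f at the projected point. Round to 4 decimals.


Step 1: Compute gradient at (0.5739, -2.0082).
grad_x = 2*3*0.5739 + 6 = 9.4434
grad_y = 2*7*-2.0082 - 3 = -31.1148
Step 2: Gradient step.
x_raw = 0.5739 - 0.01*9.4434 = 0.4795
y_raw = -2.0082 - 0.01*-31.1148 = -1.6971
Step 3: Project onto [-1, 3].
x_proj = clip(0.4795) = 0.4795
y_proj = clip(-1.6971) = -1.0
Step 4: Evaluate f.
f(0.4795, -1.0) = 13.5665


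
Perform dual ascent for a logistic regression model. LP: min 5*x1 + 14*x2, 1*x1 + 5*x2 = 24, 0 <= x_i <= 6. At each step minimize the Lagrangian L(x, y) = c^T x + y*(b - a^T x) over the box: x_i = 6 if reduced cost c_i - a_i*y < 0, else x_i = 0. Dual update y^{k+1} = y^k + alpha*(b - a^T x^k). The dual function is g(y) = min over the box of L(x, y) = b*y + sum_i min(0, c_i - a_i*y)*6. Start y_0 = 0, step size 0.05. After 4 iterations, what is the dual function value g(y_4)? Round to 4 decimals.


Dual ascent for LP: min 5*x1 + 14*x2, 1*x1 + 5*x2 = 24, 0 <= x_i <= 6
Step 1: y^k = 0.0, reduced costs: (5.0, 14.0)
  x^k = (0.0, 0.0), subgradient = b - a^T x = 24.0
  y^{k+1} = 0.0 + 0.05*24.0 = 1.2
Step 2: y^k = 1.2, reduced costs: (3.8, 8.0)
  x^k = (0.0, 0.0), subgradient = b - a^T x = 24.0
  y^{k+1} = 1.2 + 0.05*24.0 = 2.4
Step 3: y^k = 2.4, reduced costs: (2.6, 2.0)
  x^k = (0.0, 0.0), subgradient = b - a^T x = 24.0
  y^{k+1} = 2.4 + 0.05*24.0 = 3.6
Step 4: y^k = 3.6, reduced costs: (1.4, -4.0)
  x^k = (0.0, 6.0), subgradient = b - a^T x = -6.0
  y^{k+1} = 3.6 + 0.05*-6.0 = 3.3
Dual objective at y_4 = 3.3: reduced costs (1.7, -2.5), box minimizer x = (0.0, 6.0)
g(y_4) = b*y + (c1 - a1*y)*x1 + (c2 - a2*y)*x2 = 24*3.3 + 1.7*0.0 + (-2.5)*6.0 = 79.2 + 0.0 - 15.0 = 64.2


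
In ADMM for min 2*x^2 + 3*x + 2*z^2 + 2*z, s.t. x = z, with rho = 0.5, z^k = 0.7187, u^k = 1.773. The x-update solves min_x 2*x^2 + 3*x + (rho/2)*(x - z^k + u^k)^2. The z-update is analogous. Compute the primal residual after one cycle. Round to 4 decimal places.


ADMM iteration with rho = 0.5, z^k = 0.7187, u^k = 1.773
Step 1: x-update.
Minimize 2*x^2 + 3*x + (0.5/2)*(x - 0.7187 + 1.773)^2
FOC: (2*2 + 0.5)*x = -3 + 0.5*(0.7187 - 1.773)
x^{k+1} = -0.7838
Step 2: z-update.
Minimize 2*z^2 + 2*z + (0.5/2)*(-0.7838 - z + 1.773)^2
FOC: (2*2 + 0.5)*z = -2 + 0.5*(-0.7838 + 1.773)
z^{k+1} = -0.3345
Step 3: u-update.
u^{k+1} = 1.773 - 0.7838 + 0.3345 = 1.3237
Step 4: Primal residual = |-0.7838 + 0.3345| = 0.4493


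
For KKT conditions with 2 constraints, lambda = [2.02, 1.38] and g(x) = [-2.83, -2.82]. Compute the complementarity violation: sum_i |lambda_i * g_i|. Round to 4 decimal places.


KKT complementary slackness check:
lambda_1 * g_1 = 2.02 * -2.83 = -5.7166
lambda_2 * g_2 = 1.38 * -2.82 = -3.8916
Total violation = 5.7166 + 3.8916 = 9.6082


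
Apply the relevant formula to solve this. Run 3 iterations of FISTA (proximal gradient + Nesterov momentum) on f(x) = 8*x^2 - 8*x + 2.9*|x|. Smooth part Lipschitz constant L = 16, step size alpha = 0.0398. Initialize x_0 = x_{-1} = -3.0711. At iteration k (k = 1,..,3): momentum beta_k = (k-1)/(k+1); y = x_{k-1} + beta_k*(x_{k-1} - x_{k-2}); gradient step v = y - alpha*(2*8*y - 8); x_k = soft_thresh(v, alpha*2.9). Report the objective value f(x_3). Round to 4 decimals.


FISTA on f(x) = 8*x^2 - 8*x + 2.9*|x|
L = 16, alpha = 0.0398
Iteration 1: beta = 0.0, y = -3.0711 + 0.0*(-3.0711 + 3.0711) = -3.0711
  grad(y) = -57.1376, v = y - alpha*grad = -0.797
  prox(v) = soft_thresh(-0.797, 0.1154) = -0.6816
Iteration 2: beta = 0.3333, y = -0.6816 + 0.3333*(-0.6816 + 3.0711) = 0.1149
  grad(y) = -6.1617, v = y - alpha*grad = 0.3601
  prox(v) = soft_thresh(0.3601, 0.1154) = 0.2447
Iteration 3: beta = 0.5, y = 0.2447 + 0.5*(0.2447 + 0.6816) = 0.7079
  grad(y) = 3.3259, v = y - alpha*grad = 0.5755
  prox(v) = soft_thresh(0.5755, 0.1154) = 0.4601
f(x_3) = 8*0.4601^2 - 8*0.4601 + 2.9*|0.4601| = -0.653


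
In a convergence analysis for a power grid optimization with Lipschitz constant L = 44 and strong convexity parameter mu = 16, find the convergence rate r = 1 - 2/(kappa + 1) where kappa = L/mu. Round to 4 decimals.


Step 1: Compute the condition number.
kappa = L/mu = 44/16 = 2.75
Step 2: Compute the convergence rate.
r = 1 - 2/(kappa + 1) = 1 - 2*mu/(L + mu) = (L - mu)/(L + mu) = 28/60 = 0.4667


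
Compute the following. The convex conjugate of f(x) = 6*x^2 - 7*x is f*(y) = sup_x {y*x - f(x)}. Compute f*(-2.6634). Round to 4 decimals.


f*(y) = sup_x {y*x - a*x^2 - b*x} = sup_x {(y-b)*x - a*x^2}
FOC: (y - b) - 2a*x = 0 => x* = (y - b)/(2a)
x* = (-2.6634 + 7)/(2*6) = 0.3614
f*(-2.6634) = (y-b)^2/(4a) = (-2.6634 + 7)^2/(4*6)
= 18.8061/24 = 0.7836


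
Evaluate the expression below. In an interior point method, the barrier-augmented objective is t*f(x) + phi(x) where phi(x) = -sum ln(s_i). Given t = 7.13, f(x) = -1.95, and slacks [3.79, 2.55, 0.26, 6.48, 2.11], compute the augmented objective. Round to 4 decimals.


Step 1: Compute log-barrier.
ln values: [1.3324, 0.9361, -1.3471, 1.8687, 0.7467]
phi = -(1.3324 + 0.9361 - 1.3471 + 1.8687 + 0.7467) = -3.5368
Step 2: Compute augmented objective.
t*f(x) = 7.13*-1.95 = -13.9035
Total = -13.9035 - 3.5368 = -17.4403


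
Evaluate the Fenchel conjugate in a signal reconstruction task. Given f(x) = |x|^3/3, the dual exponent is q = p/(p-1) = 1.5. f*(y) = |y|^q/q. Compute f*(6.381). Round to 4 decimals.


The conjugate exponent q satisfies 1/p + 1/q = 1.
p = 3, so q = 3/(3 - 1) = 1.5
|y|^q = 6.381^1.5 = 16.1188
f*(6.381) = 16.1188 / 1.5 = 10.7459


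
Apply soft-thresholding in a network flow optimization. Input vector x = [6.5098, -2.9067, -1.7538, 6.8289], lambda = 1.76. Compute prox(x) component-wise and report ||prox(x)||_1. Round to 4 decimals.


Soft-thresholding with lambda = 1.76:
prox(6.5098) = sign(6.5098)*max(|6.5098| - 1.76, 0) = 4.7498
prox(-2.9067) = sign(-2.9067)*max(|-2.9067| - 1.76, 0) = -1.1467
prox(-1.7538) = sign(-1.7538)*max(|-1.7538| - 1.76, 0) = 0.0
prox(6.8289) = sign(6.8289)*max(|6.8289| - 1.76, 0) = 5.0689
prox(x) = [4.7498, -1.1467, 0.0, 5.0689]
||prox(x)||_1 = 4.7498 + 1.1467 + 0.0 + 5.0689 = 10.9654


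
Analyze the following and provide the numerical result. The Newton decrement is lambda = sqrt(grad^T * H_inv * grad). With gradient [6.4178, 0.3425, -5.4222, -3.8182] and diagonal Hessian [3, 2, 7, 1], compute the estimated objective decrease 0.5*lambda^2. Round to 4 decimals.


Step 1: H is diagonal, so H^(-1) * g = [2.1393, 0.1713, -0.7746, -3.8182].
Step 2: g^T H^(-1) g = sum_i g_i^2 / H_ii
  = (6.4178)^2/3 + (0.3425)^2/2 + (-5.4222)^2/7 + (-3.8182)^2/1
  = 13.7294 + 0.0587 + 4.2 + 14.5787 = 32.5667
Step 3: Objective decrease = 0.5 * g^T H^(-1) g = 16.2834


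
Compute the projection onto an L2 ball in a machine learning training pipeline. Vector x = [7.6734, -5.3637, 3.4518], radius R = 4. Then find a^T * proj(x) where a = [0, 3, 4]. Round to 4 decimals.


Step 1: Compute ||x|| (intermediates to 6 decimals).
||x|| = sqrt(7.6734^2 + (-5.3637)^2 + 3.4518^2) = 9.97824
Step 2: Project.
Since ||x|| > R, scale = R/||x|| = 4/9.97824 = 0.400872, proj(x) = scale * x
proj(x) = [3.076051, -2.150157, 1.38373]
Step 3: Dot product.
a^T * proj(x) = 0*3.076051 + 3*(-2.150157) + 4*1.38373 = -0.9156


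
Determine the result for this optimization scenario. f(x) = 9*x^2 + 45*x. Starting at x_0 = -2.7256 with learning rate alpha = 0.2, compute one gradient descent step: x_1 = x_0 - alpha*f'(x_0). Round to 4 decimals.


We compute the gradient at x_0 and apply the update.
f'(x) = 18*x + 45
f'(-2.7256) = 18*-2.7256 + 45 = -4.0608
x_1 = -2.7256 - 0.2*-4.0608 = -1.9134


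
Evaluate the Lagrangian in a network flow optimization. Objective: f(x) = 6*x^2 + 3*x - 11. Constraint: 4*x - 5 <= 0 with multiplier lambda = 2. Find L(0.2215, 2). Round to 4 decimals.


Step 1: Evaluate f(x).
f(0.2215) = 6*0.2215^2 + 3*0.2215 - 11 = -10.0411
Step 2: Evaluate g(x).
g(0.2215) = 4*0.2215 - 5 = -4.114
Step 3: Compute Lagrangian.
L = -10.0411 + 2*-4.114 = -18.2691


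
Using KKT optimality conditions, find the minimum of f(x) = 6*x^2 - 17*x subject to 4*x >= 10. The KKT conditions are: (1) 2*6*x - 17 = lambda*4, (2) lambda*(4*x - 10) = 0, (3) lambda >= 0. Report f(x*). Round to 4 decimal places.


Step 1: Try lambda = 0 (constraint inactive).
x_unc = 17/(2*6) = 1.4167
Check: 4*1.4167 = 5.6668 < 10 -- violated!
Step 2: Constraint must be active: 4*x = 10
x* = 10/4 = 2.5
lambda = (2*6*2.5 - 17)/4 = 3.25
Step 3: Compute optimal value.
f(x*) = 6*2.5^2 - 17*2.5 = -5.0


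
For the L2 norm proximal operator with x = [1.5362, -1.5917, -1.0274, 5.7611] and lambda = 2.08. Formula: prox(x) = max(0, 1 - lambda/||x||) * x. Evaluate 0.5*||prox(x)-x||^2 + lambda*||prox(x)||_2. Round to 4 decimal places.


Step 1: Compute ||x||.
||x|| = 6.2561
Step 2: Compute scaling factor.
scale = max(0, 1 - 2.08/6.2561) = 0.6675
Step 3: prox(x) = [1.0255, -1.0625, -0.6858, 3.8457]
||prox(x)|| = 4.1761
Step 4: Proximal objective.
0.5*||prox-x||^2 = 2.1632
lambda*||prox|| = 8.6863
Total = 10.8496


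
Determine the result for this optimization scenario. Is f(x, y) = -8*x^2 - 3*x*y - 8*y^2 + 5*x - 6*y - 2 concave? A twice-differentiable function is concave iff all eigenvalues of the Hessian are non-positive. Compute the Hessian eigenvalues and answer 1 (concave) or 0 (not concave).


The Hessian of f(x,y) = -8*x^2 - 3*x*y - 8*y^2 + 5*x - 6*y - 2 is:
H = [[-16, -3], [-3, -16]]
Trace = -16 - 16 = -32
Determinant = -16*-16 - (-3)^2 = 247
Discriminant = (-32)^2 - 4*247 = 36.0
Eigenvalues: lambda_1 = -19.0, lambda_2 = -13.0
The function is concave.

1


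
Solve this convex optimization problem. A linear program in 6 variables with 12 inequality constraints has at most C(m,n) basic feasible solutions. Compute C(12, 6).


Each vertex corresponds to some choice of n active constraints out of m, so the number of vertices is at most C(m, n) = m! / (n!(m-n)!).
m = 12, n = 6
Numerator: 12 * 11 * 10 * 9 * 8 * 7
Denominator: 6! = 720
C(12, 6) = 924


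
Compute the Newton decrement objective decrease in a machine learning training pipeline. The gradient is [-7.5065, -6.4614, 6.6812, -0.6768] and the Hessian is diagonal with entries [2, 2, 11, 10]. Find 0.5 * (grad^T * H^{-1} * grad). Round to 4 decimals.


Step 1: H is diagonal, so H^(-1) * g = [-3.7533, -3.2307, 0.6074, -0.0677].
Step 2: g^T H^(-1) g = sum_i g_i^2 / H_ii
  = (-7.5065)^2/2 + (-6.4614)^2/2 + (6.6812)^2/11 + (-0.6768)^2/10
  = 28.1738 + 20.8748 + 4.058 + 0.0458 = 53.1525
Step 3: Objective decrease = 0.5 * g^T H^(-1) g = 26.5762


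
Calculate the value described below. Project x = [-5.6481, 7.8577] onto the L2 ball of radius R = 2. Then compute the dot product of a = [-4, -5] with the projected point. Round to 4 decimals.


Step 1: Compute ||x|| (intermediates to 6 decimals).
||x|| = sqrt((-5.6481)^2 + 7.8577^2) = 9.677008
Step 2: Project.
Since ||x|| > R, scale = R/||x|| = 2/9.677008 = 0.206675, proj(x) = scale * x
proj(x) = [-1.167321, 1.62399]
Step 3: Dot product.
a^T * proj(x) = -4*(-1.167321) - 5*1.62399 = -3.4507


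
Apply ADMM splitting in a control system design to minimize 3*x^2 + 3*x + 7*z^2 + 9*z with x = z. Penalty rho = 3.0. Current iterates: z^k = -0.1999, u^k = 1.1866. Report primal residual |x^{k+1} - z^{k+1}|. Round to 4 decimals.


ADMM iteration with rho = 3.0, z^k = -0.1999, u^k = 1.1866
Step 1: x-update.
Minimize 3*x^2 + 3*x + (3.0/2)*(x + 0.1999 + 1.1866)^2
FOC: (2*3 + 3.0)*x = -3 + 3.0*(-0.1999 - 1.1866)
x^{k+1} = -0.7955
Step 2: z-update.
Minimize 7*z^2 + 9*z + (3.0/2)*(-0.7955 - z + 1.1866)^2
FOC: (2*7 + 3.0)*z = -9 + 3.0*(-0.7955 + 1.1866)
z^{k+1} = -0.4604
Step 3: u-update.
u^{k+1} = 1.1866 - 0.7955 + 0.4604 = 0.8515
Step 4: Primal residual = |-0.7955 + 0.4604| = 0.3351


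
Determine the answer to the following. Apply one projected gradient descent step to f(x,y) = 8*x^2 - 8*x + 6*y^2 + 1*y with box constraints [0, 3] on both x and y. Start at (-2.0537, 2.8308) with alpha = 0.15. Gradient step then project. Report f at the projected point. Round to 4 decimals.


Step 1: Compute gradient at (-2.0537, 2.8308).
grad_x = 2*8*-2.0537 - 8 = -40.8592
grad_y = 2*6*2.8308 + 1 = 34.9696
Step 2: Gradient step.
x_raw = -2.0537 - 0.15*-40.8592 = 4.0752
y_raw = 2.8308 - 0.15*34.9696 = -2.4146
Step 3: Project onto [0, 3].
x_proj = clip(4.0752) = 3.0
y_proj = clip(-2.4146) = 0.0
Step 4: Evaluate f.
f(3.0, 0.0) = 48.0


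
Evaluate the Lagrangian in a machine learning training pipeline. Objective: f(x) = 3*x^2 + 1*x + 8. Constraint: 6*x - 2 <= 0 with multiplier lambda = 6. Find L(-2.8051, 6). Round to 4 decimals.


Step 1: Evaluate f(x).
f(-2.8051) = 3*(-2.8051)^2 + 1*(-2.8051) + 8 = 28.8007
Step 2: Evaluate g(x).
g(-2.8051) = 6*-2.8051 - 2 = -18.8306
Step 3: Compute Lagrangian.
L = 28.8007 + 6*-18.8306 = -84.1829


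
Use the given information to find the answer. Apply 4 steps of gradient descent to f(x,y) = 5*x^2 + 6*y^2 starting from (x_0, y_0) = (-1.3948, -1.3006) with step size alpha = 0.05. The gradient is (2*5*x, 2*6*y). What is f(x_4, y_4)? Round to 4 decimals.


Gradient descent on f(x,y) = 5*x^2 + 6*y^2.
Starting point: (-1.3948, -1.3006), alpha = 0.05
Step 1: grad_x = 2*5*-1.3948 = -13.948, grad_y = 2*6*-1.3006 = -15.6072
  x_1 = -1.3948 - 0.05*-13.948 = -0.6974
  y_1 = -1.3006 - 0.05*-15.6072 = -0.5202
Step 2: grad_x = 2*5*-0.6974 = -6.974, grad_y = 2*6*-0.5202 = -6.2429
  x_2 = -0.6974 - 0.05*-6.974 = -0.3487
  y_2 = -0.5202 - 0.05*-6.2429 = -0.2081
Step 3: grad_x = 2*5*-0.3487 = -3.487, grad_y = 2*6*-0.2081 = -2.4972
  x_3 = -0.3487 - 0.05*-3.487 = -0.1744
  y_3 = -0.2081 - 0.05*-2.4972 = -0.0832
Step 4: grad_x = 2*5*-0.1744 = -1.7435, grad_y = 2*6*-0.0832 = -0.9989
  x_4 = -0.1744 - 0.05*-1.7435 = -0.0872
  y_4 = -0.0832 - 0.05*-0.9989 = -0.0333
f(-0.0872, -0.0333) = 5*(-0.0872)^2 + 6*(-0.0333)^2 = 0.0446


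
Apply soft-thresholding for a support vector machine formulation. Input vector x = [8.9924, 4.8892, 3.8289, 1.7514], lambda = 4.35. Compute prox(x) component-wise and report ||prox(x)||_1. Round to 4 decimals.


Soft-thresholding with lambda = 4.35:
prox(8.9924) = sign(8.9924)*max(|8.9924| - 4.35, 0) = 4.6424
prox(4.8892) = sign(4.8892)*max(|4.8892| - 4.35, 0) = 0.5392
prox(3.8289) = sign(3.8289)*max(|3.8289| - 4.35, 0) = 0.0
prox(1.7514) = sign(1.7514)*max(|1.7514| - 4.35, 0) = 0.0
prox(x) = [4.6424, 0.5392, 0.0, 0.0]
||prox(x)||_1 = 4.6424 + 0.5392 + 0.0 + 0.0 = 5.1816


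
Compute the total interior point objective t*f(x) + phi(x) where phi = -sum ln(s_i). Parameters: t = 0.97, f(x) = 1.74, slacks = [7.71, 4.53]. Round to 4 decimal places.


Step 1: Compute log-barrier.
ln values: [2.0425, 1.5107]
phi = -(2.0425 + 1.5107) = -3.5532
Step 2: Compute augmented objective.
t*f(x) = 0.97*1.74 = 1.6878
Total = 1.6878 - 3.5532 = -1.8654


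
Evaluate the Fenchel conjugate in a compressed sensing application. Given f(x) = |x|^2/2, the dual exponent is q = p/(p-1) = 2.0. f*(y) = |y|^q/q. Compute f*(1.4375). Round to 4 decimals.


The conjugate exponent q satisfies 1/p + 1/q = 1.
p = 2, so q = 2/(2 - 1) = 2.0
|y|^q = 1.4375^2.0 = 2.0664
f*(1.4375) = 2.0664 / 2.0 = 1.0332


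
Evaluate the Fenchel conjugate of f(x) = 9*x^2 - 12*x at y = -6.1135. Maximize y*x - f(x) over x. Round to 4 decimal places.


f*(y) = sup_x {y*x - a*x^2 - b*x} = sup_x {(y-b)*x - a*x^2}
FOC: (y - b) - 2a*x = 0 => x* = (y - b)/(2a)
x* = (-6.1135 + 12)/(2*9) = 0.327
f*(-6.1135) = (y-b)^2/(4a) = (-6.1135 + 12)^2/(4*9)
= 34.6509/36 = 0.9625


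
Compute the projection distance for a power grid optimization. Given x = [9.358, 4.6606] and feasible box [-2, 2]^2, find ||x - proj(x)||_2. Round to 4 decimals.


Project each component onto [-2, 2].
clip(9.358) = 2.0, clip(4.6606) = 2.0
Projection = [2.0, 2.0]
Squared diffs: [54.1402, 7.0788]
Distance = sqrt(61.219) = 7.8243


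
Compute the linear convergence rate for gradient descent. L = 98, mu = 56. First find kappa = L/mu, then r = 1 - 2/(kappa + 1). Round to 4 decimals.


Step 1: Compute the condition number.
kappa = L/mu = 98/56 = 1.75
Step 2: Compute the convergence rate.
r = 1 - 2/(kappa + 1) = 1 - 2*mu/(L + mu) = (L - mu)/(L + mu) = 42/154 = 0.2727


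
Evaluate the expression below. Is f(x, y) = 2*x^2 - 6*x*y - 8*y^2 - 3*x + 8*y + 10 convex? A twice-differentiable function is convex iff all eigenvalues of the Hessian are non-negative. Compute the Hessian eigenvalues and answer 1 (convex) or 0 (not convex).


The Hessian of f(x,y) = 2*x^2 - 6*x*y - 8*y^2 - 3*x + 8*y + 10 is:
H = [[4, -6], [-6, -16]]
Trace = 4 - 16 = -12
Determinant = 4*-16 - (-6)^2 = -100
Discriminant = (-12)^2 - 4*-100 = 544.0
Eigenvalues: lambda_1 = -17.6619, lambda_2 = 5.6619
The function is not convex.

0


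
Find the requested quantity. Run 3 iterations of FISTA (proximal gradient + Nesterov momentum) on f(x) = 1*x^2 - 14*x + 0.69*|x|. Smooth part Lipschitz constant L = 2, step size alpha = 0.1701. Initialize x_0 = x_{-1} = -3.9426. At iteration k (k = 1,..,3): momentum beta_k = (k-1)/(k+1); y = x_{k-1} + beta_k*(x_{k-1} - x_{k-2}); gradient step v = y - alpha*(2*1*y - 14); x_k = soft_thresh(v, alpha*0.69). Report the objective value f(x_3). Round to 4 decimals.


FISTA on f(x) = 1*x^2 - 14*x + 0.69*|x|
L = 2, alpha = 0.1701
Iteration 1: beta = 0.0, y = -3.9426 + 0.0*(-3.9426 + 3.9426) = -3.9426
  grad(y) = -21.8852, v = y - alpha*grad = -0.2199
  prox(v) = soft_thresh(-0.2199, 0.1174) = -0.1026
Iteration 2: beta = 0.3333, y = -0.1026 + 0.3333*(-0.1026 + 3.9426) = 1.1775
  grad(y) = -11.6451, v = y - alpha*grad = 3.1583
  prox(v) = soft_thresh(3.1583, 0.1174) = 3.0409
Iteration 3: beta = 0.5, y = 3.0409 + 0.5*(3.0409 + 0.1026) = 4.6127
  grad(y) = -4.7747, v = y - alpha*grad = 5.4248
  prox(v) = soft_thresh(5.4248, 0.1174) = 5.3075
f(x_3) = 1*5.3075^2 - 14*5.3075 + 0.69*|5.3075| = -42.4732


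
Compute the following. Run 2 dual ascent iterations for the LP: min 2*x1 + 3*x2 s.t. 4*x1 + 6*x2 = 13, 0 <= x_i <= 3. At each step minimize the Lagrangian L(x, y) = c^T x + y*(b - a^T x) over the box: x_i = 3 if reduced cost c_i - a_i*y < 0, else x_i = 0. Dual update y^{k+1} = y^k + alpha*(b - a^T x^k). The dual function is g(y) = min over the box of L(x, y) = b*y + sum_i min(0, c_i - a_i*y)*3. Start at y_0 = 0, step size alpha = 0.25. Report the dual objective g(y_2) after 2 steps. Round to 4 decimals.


Dual ascent for LP: min 2*x1 + 3*x2, 4*x1 + 6*x2 = 13, 0 <= x_i <= 3
Step 1: y^k = 0.0, reduced costs: (2.0, 3.0)
  x^k = (0.0, 0.0), subgradient = b - a^T x = 13.0
  y^{k+1} = 0.0 + 0.25*13.0 = 3.25
Step 2: y^k = 3.25, reduced costs: (-11.0, -16.5)
  x^k = (3.0, 3.0), subgradient = b - a^T x = -17.0
  y^{k+1} = 3.25 + 0.25*-17.0 = -1.0
Dual objective at y_2 = -1.0: reduced costs (6.0, 9.0), box minimizer x = (0.0, 0.0)
g(y_2) = b*y + (c1 - a1*y)*x1 + (c2 - a2*y)*x2 = 13*(-1.0) + 6.0*0.0 + 9.0*0.0 = -13.0 + 0.0 + 0.0 = -13.0


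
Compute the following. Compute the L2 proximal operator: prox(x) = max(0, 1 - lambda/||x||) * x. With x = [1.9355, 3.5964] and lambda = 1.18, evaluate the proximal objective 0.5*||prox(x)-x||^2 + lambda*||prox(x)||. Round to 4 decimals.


Step 1: Compute ||x||.
||x|| = 4.0841
Step 2: Compute scaling factor.
scale = max(0, 1 - 1.18/4.0841) = 0.7111
Step 3: prox(x) = [1.3763, 2.5573]
||prox(x)|| = 2.9041
Step 4: Proximal objective.
0.5*||prox-x||^2 = 0.6962
lambda*||prox|| = 3.4268
Total = 4.1231


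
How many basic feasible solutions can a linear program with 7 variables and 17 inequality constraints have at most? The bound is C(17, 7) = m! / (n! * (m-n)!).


Each vertex corresponds to some choice of n active constraints out of m, so the number of vertices is at most C(m, n) = m! / (n!(m-n)!).
m = 17, n = 7
Numerator: 17 * 16 * 15 * 14 * 13 * 12 * 11
Denominator: 7! = 5040
C(17, 7) = 19448


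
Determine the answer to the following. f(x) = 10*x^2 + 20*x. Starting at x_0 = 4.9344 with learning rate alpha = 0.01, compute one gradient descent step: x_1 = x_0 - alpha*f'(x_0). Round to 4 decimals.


We compute the gradient at x_0 and apply the update.
f'(x) = 20*x + 20
f'(4.9344) = 20*4.9344 + 20 = 118.688
x_1 = 4.9344 - 0.01*118.688 = 3.7475


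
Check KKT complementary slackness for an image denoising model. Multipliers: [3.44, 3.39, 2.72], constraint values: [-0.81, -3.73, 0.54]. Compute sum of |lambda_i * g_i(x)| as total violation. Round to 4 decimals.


KKT complementary slackness check:
lambda_1 * g_1 = 3.44 * -0.81 = -2.7864
lambda_2 * g_2 = 3.39 * -3.73 = -12.6447
lambda_3 * g_3 = 2.72 * 0.54 = 1.4688
Total violation = 2.7864 + 12.6447 + 1.4688 = 16.8999


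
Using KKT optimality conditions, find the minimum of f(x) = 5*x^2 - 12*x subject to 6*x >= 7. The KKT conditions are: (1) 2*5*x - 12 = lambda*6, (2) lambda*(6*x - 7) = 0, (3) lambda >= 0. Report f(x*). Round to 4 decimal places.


Step 1: Try lambda = 0 (constraint inactive).
Stationarity: 2*5*x - 12 = 0
x* = 12/(2*5) = 1.2
Check constraint: 6*1.2 = 7.2 >= 7 -- satisfied.
Step 2: Compute optimal value.
f(x*) = 5*1.2^2 - 12*1.2 = -7.2


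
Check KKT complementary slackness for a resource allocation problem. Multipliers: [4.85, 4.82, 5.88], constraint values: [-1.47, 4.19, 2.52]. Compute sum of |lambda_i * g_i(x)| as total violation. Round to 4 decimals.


KKT complementary slackness check:
lambda_1 * g_1 = 4.85 * -1.47 = -7.1295
lambda_2 * g_2 = 4.82 * 4.19 = 20.1958
lambda_3 * g_3 = 5.88 * 2.52 = 14.8176
Total violation = 7.1295 + 20.1958 + 14.8176 = 42.1429


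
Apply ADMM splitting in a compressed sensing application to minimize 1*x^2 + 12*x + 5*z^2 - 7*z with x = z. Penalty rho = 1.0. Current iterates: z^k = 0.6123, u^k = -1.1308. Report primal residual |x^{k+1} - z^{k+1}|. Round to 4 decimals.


ADMM iteration with rho = 1.0, z^k = 0.6123, u^k = -1.1308
Step 1: x-update.
Minimize 1*x^2 + 12*x + (1.0/2)*(x - 0.6123 - 1.1308)^2
FOC: (2*1 + 1.0)*x = -12 + 1.0*(0.6123 + 1.1308)
x^{k+1} = -3.419
Step 2: z-update.
Minimize 5*z^2 - 7*z + (1.0/2)*(-3.419 - z - 1.1308)^2
FOC: (2*5 + 1.0)*z = 7 + 1.0*(-3.419 - 1.1308)
z^{k+1} = 0.2227
Step 3: u-update.
u^{k+1} = -1.1308 - 3.419 - 0.2227 = -4.7725
Step 4: Primal residual = |-3.419 - 0.2227| = 3.6417


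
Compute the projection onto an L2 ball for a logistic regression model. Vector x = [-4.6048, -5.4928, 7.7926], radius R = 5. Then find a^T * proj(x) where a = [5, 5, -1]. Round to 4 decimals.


Step 1: Compute ||x|| (intermediates to 6 decimals).
||x|| = sqrt((-4.6048)^2 + (-5.4928)^2 + 7.7926^2) = 10.587712
Step 2: Project.
Since ||x|| > R, scale = R/||x|| = 5/10.587712 = 0.472246, proj(x) = scale * x
proj(x) = [-2.174598, -2.593953, 3.680024]
Step 3: Dot product.
a^T * proj(x) = 5*(-2.174598) + 5*(-2.593953) - 1*3.680024 = -27.5228


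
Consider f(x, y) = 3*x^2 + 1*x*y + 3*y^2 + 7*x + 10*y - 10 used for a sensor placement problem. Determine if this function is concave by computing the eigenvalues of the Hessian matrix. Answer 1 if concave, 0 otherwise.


The Hessian of f(x,y) = 3*x^2 + 1*x*y + 3*y^2 + 7*x + 10*y - 10 is:
H = [[6, 1], [1, 6]]
Trace = 6 + 6 = 12
Determinant = 6*6 - (1)^2 = 35
Discriminant = (12)^2 - 4*35 = 4.0
Eigenvalues: lambda_1 = 5.0, lambda_2 = 7.0
The function is not concave.

0


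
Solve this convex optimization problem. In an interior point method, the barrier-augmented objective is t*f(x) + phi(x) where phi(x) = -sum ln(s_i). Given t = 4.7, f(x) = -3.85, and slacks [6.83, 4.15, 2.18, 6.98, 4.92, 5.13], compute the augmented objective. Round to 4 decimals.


Step 1: Compute log-barrier.
ln values: [1.9213, 1.4231, 0.7793, 1.943, 1.5933, 1.6351]
phi = -(1.9213 + 1.4231 + 0.7793 + 1.943 + 1.5933 + 1.6351) = -9.2952
Step 2: Compute augmented objective.
t*f(x) = 4.7*-3.85 = -18.095
Total = -18.095 - 9.2952 = -27.3902


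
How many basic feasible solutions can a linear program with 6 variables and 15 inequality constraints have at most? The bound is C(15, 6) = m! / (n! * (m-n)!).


Each vertex corresponds to some choice of n active constraints out of m, so the number of vertices is at most C(m, n) = m! / (n!(m-n)!).
m = 15, n = 6
Numerator: 15 * 14 * 13 * 12 * 11 * 10
Denominator: 6! = 720
C(15, 6) = 5005


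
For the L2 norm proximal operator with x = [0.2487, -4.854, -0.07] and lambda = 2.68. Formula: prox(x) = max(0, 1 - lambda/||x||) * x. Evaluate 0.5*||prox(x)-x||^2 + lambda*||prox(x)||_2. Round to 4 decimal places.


Step 1: Compute ||x||.
||x|| = 4.8609
Step 2: Compute scaling factor.
scale = max(0, 1 - 2.68/4.8609) = 0.4487
Step 3: prox(x) = [0.1116, -2.1778, -0.0314]
||prox(x)|| = 2.1809
Step 4: Proximal objective.
0.5*||prox-x||^2 = 3.5912
lambda*||prox|| = 5.8448
Total = 9.4359


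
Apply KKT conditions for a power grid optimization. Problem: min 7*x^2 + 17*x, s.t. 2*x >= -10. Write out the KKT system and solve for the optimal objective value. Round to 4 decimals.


Step 1: Try lambda = 0 (constraint inactive).
Stationarity: 2*7*x + 17 = 0
x* = -17/(2*7) = -17/14 = -1.2143 (rounded; the exact value -17/14 is used below)
Check constraint: 2*-1.2143 = -2.4286 >= -10 -- satisfied.
Step 2: Compute optimal value.
f(x*) = 7*(-17/14)^2 + 17*(-17/14) = -10.3214


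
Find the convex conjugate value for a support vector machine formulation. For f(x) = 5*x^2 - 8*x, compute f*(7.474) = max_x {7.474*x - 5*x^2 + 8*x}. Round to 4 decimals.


f*(y) = sup_x {y*x - a*x^2 - b*x} = sup_x {(y-b)*x - a*x^2}
FOC: (y - b) - 2a*x = 0 => x* = (y - b)/(2a)
x* = (7.474 + 8)/(2*5) = 1.5474
f*(7.474) = (y-b)^2/(4a) = (7.474 + 8)^2/(4*5)
= 239.4447/20 = 11.9722


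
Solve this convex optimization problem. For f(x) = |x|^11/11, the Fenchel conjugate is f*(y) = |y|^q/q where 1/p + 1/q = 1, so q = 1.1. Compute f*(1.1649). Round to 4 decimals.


The conjugate exponent q satisfies 1/p + 1/q = 1.
p = 11, so q = 11/(11 - 1) = 1.1
|y|^q = 1.1649^1.1 = 1.1828
f*(1.1649) = 1.1828 / 1.1 = 1.0753


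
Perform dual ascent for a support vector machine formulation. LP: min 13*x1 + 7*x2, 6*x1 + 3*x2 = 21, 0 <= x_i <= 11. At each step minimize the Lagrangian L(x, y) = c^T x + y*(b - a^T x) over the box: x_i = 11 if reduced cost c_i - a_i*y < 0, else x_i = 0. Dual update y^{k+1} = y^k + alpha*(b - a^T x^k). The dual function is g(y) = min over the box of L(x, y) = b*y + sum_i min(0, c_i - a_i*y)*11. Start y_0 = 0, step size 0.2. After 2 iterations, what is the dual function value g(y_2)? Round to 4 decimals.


Dual ascent for LP: min 13*x1 + 7*x2, 6*x1 + 3*x2 = 21, 0 <= x_i <= 11
Step 1: y^k = 0.0, reduced costs: (13.0, 7.0)
  x^k = (0.0, 0.0), subgradient = b - a^T x = 21.0
  y^{k+1} = 0.0 + 0.2*21.0 = 4.2
Step 2: y^k = 4.2, reduced costs: (-12.2, -5.6)
  x^k = (11.0, 11.0), subgradient = b - a^T x = -78.0
  y^{k+1} = 4.2 + 0.2*-78.0 = -11.4
Dual objective at y_2 = -11.4: reduced costs (81.4, 41.2), box minimizer x = (0.0, 0.0)
g(y_2) = b*y + (c1 - a1*y)*x1 + (c2 - a2*y)*x2 = 21*(-11.4) + 81.4*0.0 + 41.2*0.0 = -239.4 + 0.0 + 0.0 = -239.4


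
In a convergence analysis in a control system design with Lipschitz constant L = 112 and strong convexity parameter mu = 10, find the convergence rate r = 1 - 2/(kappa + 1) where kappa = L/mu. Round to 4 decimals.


Step 1: Compute the condition number.
kappa = L/mu = 112/10 = 11.2
Step 2: Compute the convergence rate.
r = 1 - 2/(kappa + 1) = 1 - 2*mu/(L + mu) = (L - mu)/(L + mu) = 102/122 = 0.8361


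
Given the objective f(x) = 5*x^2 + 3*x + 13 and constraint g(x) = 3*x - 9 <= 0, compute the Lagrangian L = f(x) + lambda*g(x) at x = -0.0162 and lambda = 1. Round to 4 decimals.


Step 1: Evaluate f(x).
f(-0.0162) = 5*(-0.0162)^2 + 3*(-0.0162) + 13 = 12.9527
Step 2: Evaluate g(x).
g(-0.0162) = 3*-0.0162 - 9 = -9.0486
Step 3: Compute Lagrangian.
L = 12.9527 + 1*-9.0486 = 3.9041


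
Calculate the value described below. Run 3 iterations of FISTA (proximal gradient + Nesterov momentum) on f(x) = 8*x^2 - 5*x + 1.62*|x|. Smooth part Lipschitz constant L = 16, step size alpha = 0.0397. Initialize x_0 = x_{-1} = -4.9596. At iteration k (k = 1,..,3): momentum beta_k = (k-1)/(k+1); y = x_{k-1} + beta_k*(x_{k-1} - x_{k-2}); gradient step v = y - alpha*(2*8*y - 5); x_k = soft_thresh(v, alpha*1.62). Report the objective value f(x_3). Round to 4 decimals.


FISTA on f(x) = 8*x^2 - 5*x + 1.62*|x|
L = 16, alpha = 0.0397
Iteration 1: beta = 0.0, y = -4.9596 + 0.0*(-4.9596 + 4.9596) = -4.9596
  grad(y) = -84.3536, v = y - alpha*grad = -1.6108
  prox(v) = soft_thresh(-1.6108, 0.0643) = -1.5464
Iteration 2: beta = 0.3333, y = -1.5464 + 0.3333*(-1.5464 + 4.9596) = -0.4087
  grad(y) = -11.5397, v = y - alpha*grad = 0.0494
  prox(v) = soft_thresh(0.0494, 0.0643) = 0.0
Iteration 3: beta = 0.5, y = 0.0 + 0.5*(0.0 + 1.5464) = 0.7732
  grad(y) = 7.3716, v = y - alpha*grad = 0.4806
  prox(v) = soft_thresh(0.4806, 0.0643) = 0.4163
f(x_3) = 8*0.4163^2 - 5*0.4163 + 1.62*|0.4163| = -0.0208


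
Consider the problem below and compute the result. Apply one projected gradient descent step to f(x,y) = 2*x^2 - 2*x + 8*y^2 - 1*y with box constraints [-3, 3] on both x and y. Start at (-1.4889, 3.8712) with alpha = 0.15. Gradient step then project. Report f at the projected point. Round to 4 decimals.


Step 1: Compute gradient at (-1.4889, 3.8712).
grad_x = 2*2*-1.4889 - 2 = -7.9556
grad_y = 2*8*3.8712 - 1 = 60.9392
Step 2: Gradient step.
x_raw = -1.4889 - 0.15*-7.9556 = -0.2956
y_raw = 3.8712 - 0.15*60.9392 = -5.2697
Step 3: Project onto [-3, 3].
x_proj = clip(-0.2956) = -0.2956
y_proj = clip(-5.2697) = -3.0
Step 4: Evaluate f.
f(-0.2956, -3.0) = 75.7658


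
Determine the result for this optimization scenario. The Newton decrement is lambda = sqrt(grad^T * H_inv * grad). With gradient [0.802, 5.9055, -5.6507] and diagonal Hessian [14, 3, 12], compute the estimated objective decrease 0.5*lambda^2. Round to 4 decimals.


Step 1: H is diagonal, so H^(-1) * g = [0.0573, 1.9685, -0.4709].
Step 2: g^T H^(-1) g = sum_i g_i^2 / H_ii
  = (0.802)^2/14 + (5.9055)^2/3 + (-5.6507)^2/12
  = 0.0459 + 11.625 + 2.6609 = 14.3318
Step 3: Objective decrease = 0.5 * g^T H^(-1) g = 7.1659


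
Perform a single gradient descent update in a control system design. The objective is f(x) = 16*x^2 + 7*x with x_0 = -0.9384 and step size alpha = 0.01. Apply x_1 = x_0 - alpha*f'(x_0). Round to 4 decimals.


We compute the gradient at x_0 and apply the update.
f'(x) = 32*x + 7
f'(-0.9384) = 32*-0.9384 + 7 = -23.0288
x_1 = -0.9384 - 0.01*-23.0288 = -0.7081


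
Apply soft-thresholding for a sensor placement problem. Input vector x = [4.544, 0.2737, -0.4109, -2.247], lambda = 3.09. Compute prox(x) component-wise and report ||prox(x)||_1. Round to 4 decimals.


Soft-thresholding with lambda = 3.09:
prox(4.544) = sign(4.544)*max(|4.544| - 3.09, 0) = 1.454
prox(0.2737) = sign(0.2737)*max(|0.2737| - 3.09, 0) = 0.0
prox(-0.4109) = sign(-0.4109)*max(|-0.4109| - 3.09, 0) = 0.0
prox(-2.247) = sign(-2.247)*max(|-2.247| - 3.09, 0) = 0.0
prox(x) = [1.454, 0.0, 0.0, 0.0]
||prox(x)||_1 = 1.454 + 0.0 + 0.0 + 0.0 = 1.454


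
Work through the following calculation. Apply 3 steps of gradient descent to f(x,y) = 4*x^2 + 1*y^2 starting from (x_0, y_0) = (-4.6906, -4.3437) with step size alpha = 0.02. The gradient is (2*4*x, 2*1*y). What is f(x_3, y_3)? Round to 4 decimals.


Gradient descent on f(x,y) = 4*x^2 + 1*y^2.
Starting point: (-4.6906, -4.3437), alpha = 0.02
Step 1: grad_x = 2*4*-4.6906 = -37.5248, grad_y = 2*1*-4.3437 = -8.6874
  x_1 = -4.6906 - 0.02*-37.5248 = -3.9401
  y_1 = -4.3437 - 0.02*-8.6874 = -4.17
Step 2: grad_x = 2*4*-3.9401 = -31.5208, grad_y = 2*1*-4.17 = -8.3399
  x_2 = -3.9401 - 0.02*-31.5208 = -3.3097
  y_2 = -4.17 - 0.02*-8.3399 = -4.0032
Step 3: grad_x = 2*4*-3.3097 = -26.4775, grad_y = 2*1*-4.0032 = -8.0063
  x_3 = -3.3097 - 0.02*-26.4775 = -2.7801
  y_3 = -4.0032 - 0.02*-8.0063 = -3.843
f(-2.7801, -3.843) = 4*(-2.7801)^2 + 1*(-3.843)^2 = 45.6855


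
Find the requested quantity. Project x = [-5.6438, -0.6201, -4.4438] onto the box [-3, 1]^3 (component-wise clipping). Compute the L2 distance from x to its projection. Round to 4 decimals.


Project each component onto [-3, 1].
clip(-5.6438) = -3.0, clip(-0.6201) = -0.6201, clip(-4.4438) = -3.0
Projection = [-3.0, -0.6201, -3.0]
Squared diffs: [6.9897, 0.0, 2.0846]
Distance = sqrt(9.0743) = 3.0123


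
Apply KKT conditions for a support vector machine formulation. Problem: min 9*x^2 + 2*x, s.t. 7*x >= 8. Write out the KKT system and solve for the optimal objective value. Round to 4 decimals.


Step 1: Try lambda = 0 (constraint inactive).
x_unc = -2/(2*9) = -0.1111
Check: 7*-0.1111 = -0.7777 < 8 -- violated!
Step 2: Constraint must be active: 7*x = 8
x* = 8/7 = 1.1429 (rounded; the exact value 8/7 is used below)
lambda = (2*9*(8/7) + 2)/7 = 3.2245
Step 3: Compute optimal value.
f(x*) = 9*(8/7)^2 + 2*(8/7) = 14.0408


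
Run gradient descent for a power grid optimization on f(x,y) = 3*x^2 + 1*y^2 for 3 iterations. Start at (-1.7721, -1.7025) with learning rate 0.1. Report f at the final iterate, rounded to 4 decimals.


Gradient descent on f(x,y) = 3*x^2 + 1*y^2.
Starting point: (-1.7721, -1.7025), alpha = 0.1
Step 1: grad_x = 2*3*-1.7721 = -10.6326, grad_y = 2*1*-1.7025 = -3.405
  x_1 = -1.7721 - 0.1*-10.6326 = -0.7088
  y_1 = -1.7025 - 0.1*-3.405 = -1.362
Step 2: grad_x = 2*3*-0.7088 = -4.253, grad_y = 2*1*-1.362 = -2.724
  x_2 = -0.7088 - 0.1*-4.253 = -0.2835
  y_2 = -1.362 - 0.1*-2.724 = -1.0896
Step 3: grad_x = 2*3*-0.2835 = -1.7012, grad_y = 2*1*-1.0896 = -2.1792
  x_3 = -0.2835 - 0.1*-1.7012 = -0.1134
  y_3 = -1.0896 - 0.1*-2.1792 = -0.8717
f(-0.1134, -0.8717) = 3*(-0.1134)^2 + 1*(-0.8717)^2 = 0.7984


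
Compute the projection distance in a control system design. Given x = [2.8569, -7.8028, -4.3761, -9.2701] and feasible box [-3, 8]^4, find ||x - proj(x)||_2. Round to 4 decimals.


Project each component onto [-3, 8].
clip(2.8569) = 2.8569, clip(-7.8028) = -3.0, clip(-4.3761) = -3.0, clip(-9.2701) = -3.0
Projection = [2.8569, -3.0, -3.0, -3.0]
Squared diffs: [0.0, 23.0669, 1.8937, 39.3142]
Distance = sqrt(64.2748) = 8.0171


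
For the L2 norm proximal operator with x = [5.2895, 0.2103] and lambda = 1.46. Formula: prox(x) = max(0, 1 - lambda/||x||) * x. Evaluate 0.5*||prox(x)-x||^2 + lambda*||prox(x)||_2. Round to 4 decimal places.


Step 1: Compute ||x||.
||x|| = 5.2937
Step 2: Compute scaling factor.
scale = max(0, 1 - 1.46/5.2937) = 0.7242
Step 3: prox(x) = [3.8307, 0.1523]
||prox(x)|| = 3.8337
Step 4: Proximal objective.
0.5*||prox-x||^2 = 1.0658
lambda*||prox|| = 5.5972
Total = 6.663


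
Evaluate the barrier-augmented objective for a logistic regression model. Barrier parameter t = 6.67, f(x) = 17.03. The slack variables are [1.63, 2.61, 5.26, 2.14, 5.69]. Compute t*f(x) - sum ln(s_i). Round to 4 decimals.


Step 1: Compute log-barrier.
ln values: [0.4886, 0.9594, 1.6601, 0.7608, 1.7387]
phi = -(0.4886 + 0.9594 + 1.6601 + 0.7608 + 1.7387) = -5.6076
Step 2: Compute augmented objective.
t*f(x) = 6.67*17.03 = 113.5901
Total = 113.5901 - 5.6076 = 107.9825


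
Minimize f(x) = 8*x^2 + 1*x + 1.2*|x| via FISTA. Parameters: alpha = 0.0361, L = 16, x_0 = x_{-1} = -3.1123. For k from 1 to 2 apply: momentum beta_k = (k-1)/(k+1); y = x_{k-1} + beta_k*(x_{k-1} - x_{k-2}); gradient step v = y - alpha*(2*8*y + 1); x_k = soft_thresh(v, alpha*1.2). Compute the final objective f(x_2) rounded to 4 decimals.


FISTA on f(x) = 8*x^2 + 1*x + 1.2*|x|
L = 16, alpha = 0.0361
Iteration 1: beta = 0.0, y = -3.1123 + 0.0*(-3.1123 + 3.1123) = -3.1123
  grad(y) = -48.7968, v = y - alpha*grad = -1.3507
  prox(v) = soft_thresh(-1.3507, 0.0433) = -1.3074
Iteration 2: beta = 0.3333, y = -1.3074 + 0.3333*(-1.3074 + 3.1123) = -0.7058
  grad(y) = -10.2926, v = y - alpha*grad = -0.3342
  prox(v) = soft_thresh(-0.3342, 0.0433) = -0.2909
f(x_2) = 8*(-0.2909)^2 + 1*(-0.2909) + 1.2*|-0.2909| = 0.7352


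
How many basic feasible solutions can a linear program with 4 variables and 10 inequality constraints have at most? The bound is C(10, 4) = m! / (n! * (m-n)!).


Each vertex corresponds to some choice of n active constraints out of m, so the number of vertices is at most C(m, n) = m! / (n!(m-n)!).
m = 10, n = 4
Numerator: 10 * 9 * 8 * 7
Denominator: 4! = 24
C(10, 4) = 210


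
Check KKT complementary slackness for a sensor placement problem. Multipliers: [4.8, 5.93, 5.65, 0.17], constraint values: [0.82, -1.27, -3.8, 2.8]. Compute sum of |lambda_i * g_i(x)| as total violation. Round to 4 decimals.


KKT complementary slackness check:
lambda_1 * g_1 = 4.8 * 0.82 = 3.936
lambda_2 * g_2 = 5.93 * -1.27 = -7.5311
lambda_3 * g_3 = 5.65 * -3.8 = -21.47
lambda_4 * g_4 = 0.17 * 2.8 = 0.476
Total violation = 3.936 + 7.5311 + 21.47 + 0.476 = 33.4131
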